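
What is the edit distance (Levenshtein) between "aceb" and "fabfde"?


Computing edit distance: "aceb" -> "fabfde"
DP table:
           f    a    b    f    d    e
      0    1    2    3    4    5    6
  a   1    1    1    2    3    4    5
  c   2    2    2    2    3    4    5
  e   3    3    3    3    3    4    4
  b   4    4    4    3    4    4    5
Edit distance = dp[4][6] = 5

5


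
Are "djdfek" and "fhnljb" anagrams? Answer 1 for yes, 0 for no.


Strings: "djdfek", "fhnljb"
Sorted first:  ddefjk
Sorted second: bfhjln
Differ at position 0: 'd' vs 'b' => not anagrams

0


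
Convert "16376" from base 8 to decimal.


Input: "16376" in base 8
Positional expansion:
  Digit '1' (value 1) x 8^4 = 4096
  Digit '6' (value 6) x 8^3 = 3072
  Digit '3' (value 3) x 8^2 = 192
  Digit '7' (value 7) x 8^1 = 56
  Digit '6' (value 6) x 8^0 = 6
Sum = 7422

7422


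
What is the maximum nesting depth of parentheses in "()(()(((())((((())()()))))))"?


Input: "()(()(((())((((())()()))))))"
Tracking depth:
  Position 0 '(': depth becomes 1
  Position 1 ')': depth becomes 0
  Position 2 '(': depth becomes 1
  Position 3 '(': depth becomes 2
  Position 4 ')': depth becomes 1
  Position 5 '(': depth becomes 2
  Position 6 '(': depth becomes 3
  Position 7 '(': depth becomes 4
  Position 8 '(': depth becomes 5
  Position 9 ')': depth becomes 4
  Position 10 ')': depth becomes 3
  Position 11 '(': depth becomes 4
  Position 12 '(': depth becomes 5
  Position 13 '(': depth becomes 6
  Position 14 '(': depth becomes 7
  Position 15 '(': depth becomes 8
  Position 16 ')': depth becomes 7
  Position 17 ')': depth becomes 6
  Position 18 '(': depth becomes 7
  Position 19 ')': depth becomes 6
  Position 20 '(': depth becomes 7
  Position 21 ')': depth becomes 6
  Position 22 ')': depth becomes 5
  Position 23 ')': depth becomes 4
  Position 24 ')': depth becomes 3
  Position 25 ')': depth becomes 2
  Position 26 ')': depth becomes 1
  Position 27 ')': depth becomes 0
Maximum depth reached: 8

8


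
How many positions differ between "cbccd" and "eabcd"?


Comparing "cbccd" and "eabcd" position by position:
  Position 0: 'c' vs 'e' => DIFFER
  Position 1: 'b' vs 'a' => DIFFER
  Position 2: 'c' vs 'b' => DIFFER
  Position 3: 'c' vs 'c' => same
  Position 4: 'd' vs 'd' => same
Positions that differ: 3

3


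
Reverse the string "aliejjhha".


Input: aliejjhha
Reading characters right to left:
  Position 8: 'a'
  Position 7: 'h'
  Position 6: 'h'
  Position 5: 'j'
  Position 4: 'j'
  Position 3: 'e'
  Position 2: 'i'
  Position 1: 'l'
  Position 0: 'a'
Reversed: ahhjjeila

ahhjjeila


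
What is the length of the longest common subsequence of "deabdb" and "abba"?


LCS of "deabdb" and "abba"
DP table:
           a    b    b    a
      0    0    0    0    0
  d   0    0    0    0    0
  e   0    0    0    0    0
  a   0    1    1    1    1
  b   0    1    2    2    2
  d   0    1    2    2    2
  b   0    1    2    3    3
LCS length = dp[6][4] = 3

3


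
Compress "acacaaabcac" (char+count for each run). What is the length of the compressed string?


Input: acacaaabcac
Runs:
  'a' x 1 => "a1"
  'c' x 1 => "c1"
  'a' x 1 => "a1"
  'c' x 1 => "c1"
  'a' x 3 => "a3"
  'b' x 1 => "b1"
  'c' x 1 => "c1"
  'a' x 1 => "a1"
  'c' x 1 => "c1"
Compressed: "a1c1a1c1a3b1c1a1c1"
Compressed length: 18

18


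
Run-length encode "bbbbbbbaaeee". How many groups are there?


Input: bbbbbbbaaeee
Scanning for consecutive runs:
  Group 1: 'b' x 7 (positions 0-6)
  Group 2: 'a' x 2 (positions 7-8)
  Group 3: 'e' x 3 (positions 9-11)
Total groups: 3

3


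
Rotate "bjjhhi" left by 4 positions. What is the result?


Input: "bjjhhi", rotate left by 4
First 4 characters: "bjjh"
Remaining characters: "hi"
Concatenate remaining + first: "hi" + "bjjh" = "hibjjh"

hibjjh


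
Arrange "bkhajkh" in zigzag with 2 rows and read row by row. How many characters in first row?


Zigzag "bkhajkh" into 2 rows:
Placing characters:
  'b' => row 0
  'k' => row 1
  'h' => row 0
  'a' => row 1
  'j' => row 0
  'k' => row 1
  'h' => row 0
Rows:
  Row 0: "bhjh"
  Row 1: "kak"
First row length: 4

4


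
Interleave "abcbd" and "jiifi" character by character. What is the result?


Interleaving "abcbd" and "jiifi":
  Position 0: 'a' from first, 'j' from second => "aj"
  Position 1: 'b' from first, 'i' from second => "bi"
  Position 2: 'c' from first, 'i' from second => "ci"
  Position 3: 'b' from first, 'f' from second => "bf"
  Position 4: 'd' from first, 'i' from second => "di"
Result: ajbicibfdi

ajbicibfdi


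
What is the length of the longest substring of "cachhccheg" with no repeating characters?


Input: "cachhccheg"
Sliding window (track last position of each char):
  Position 0 ('c'): window [0,0] length 1 -- new best
  Position 1 ('a'): window [0,1] length 2 -- new best
  Position 2 ('c'): repeat (last at 0), move window start to 1
  Position 2 ('c'): window [1,2] length 2
  Position 3 ('h'): window [1,3] length 3 -- new best
  Position 4 ('h'): repeat (last at 3), move window start to 4
  Position 4 ('h'): window [4,4] length 1
  Position 5 ('c'): window [4,5] length 2
  Position 6 ('c'): repeat (last at 5), move window start to 6
  Position 6 ('c'): window [6,6] length 1
  Position 7 ('h'): window [6,7] length 2
  Position 8 ('e'): window [6,8] length 3
  Position 9 ('g'): window [6,9] length 4 -- new best
Longest substring with no repeats: "cheg" with length 4

4


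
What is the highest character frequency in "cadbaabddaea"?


Input: cadbaabddaea
Character counts:
  'a': 5
  'b': 2
  'c': 1
  'd': 3
  'e': 1
Maximum frequency: 5

5


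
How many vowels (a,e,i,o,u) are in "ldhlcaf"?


Input: ldhlcaf
Checking each character:
  'l' at position 0: consonant
  'd' at position 1: consonant
  'h' at position 2: consonant
  'l' at position 3: consonant
  'c' at position 4: consonant
  'a' at position 5: vowel (running total: 1)
  'f' at position 6: consonant
Total vowels: 1

1


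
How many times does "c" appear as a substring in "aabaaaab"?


Searching for "c" in "aabaaaab"
Scanning each position:
  Position 0: "a" => no
  Position 1: "a" => no
  Position 2: "b" => no
  Position 3: "a" => no
  Position 4: "a" => no
  Position 5: "a" => no
  Position 6: "a" => no
  Position 7: "b" => no
Total occurrences: 0

0


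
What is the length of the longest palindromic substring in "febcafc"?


Input: "febcafc"
Checking substrings for palindromes:
  No multi-char palindromic substrings found
Longest palindromic substring: "f" with length 1

1


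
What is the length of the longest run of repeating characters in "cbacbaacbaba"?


Input: "cbacbaacbaba"
Scanning for longest run:
  Position 1 ('b'): new char, reset run to 1
  Position 2 ('a'): new char, reset run to 1
  Position 3 ('c'): new char, reset run to 1
  Position 4 ('b'): new char, reset run to 1
  Position 5 ('a'): new char, reset run to 1
  Position 6 ('a'): continues run of 'a', length=2
  Position 7 ('c'): new char, reset run to 1
  Position 8 ('b'): new char, reset run to 1
  Position 9 ('a'): new char, reset run to 1
  Position 10 ('b'): new char, reset run to 1
  Position 11 ('a'): new char, reset run to 1
Longest run: 'a' with length 2

2


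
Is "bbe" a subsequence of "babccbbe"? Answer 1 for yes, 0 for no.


Check if "bbe" is a subsequence of "babccbbe"
Greedy scan:
  Position 0 ('b'): matches sub[0] = 'b'
  Position 1 ('a'): no match needed
  Position 2 ('b'): matches sub[1] = 'b'
  Position 3 ('c'): no match needed
  Position 4 ('c'): no match needed
  Position 5 ('b'): no match needed
  Position 6 ('b'): no match needed
  Position 7 ('e'): matches sub[2] = 'e'
All 3 characters matched => is a subsequence

1


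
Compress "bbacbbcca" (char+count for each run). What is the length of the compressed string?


Input: bbacbbcca
Runs:
  'b' x 2 => "b2"
  'a' x 1 => "a1"
  'c' x 1 => "c1"
  'b' x 2 => "b2"
  'c' x 2 => "c2"
  'a' x 1 => "a1"
Compressed: "b2a1c1b2c2a1"
Compressed length: 12

12


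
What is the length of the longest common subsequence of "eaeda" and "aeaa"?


LCS of "eaeda" and "aeaa"
DP table:
           a    e    a    a
      0    0    0    0    0
  e   0    0    1    1    1
  a   0    1    1    2    2
  e   0    1    2    2    2
  d   0    1    2    2    2
  a   0    1    2    3    3
LCS length = dp[5][4] = 3

3


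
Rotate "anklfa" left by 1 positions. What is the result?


Input: "anklfa", rotate left by 1
First 1 characters: "a"
Remaining characters: "nklfa"
Concatenate remaining + first: "nklfa" + "a" = "nklfaa"

nklfaa


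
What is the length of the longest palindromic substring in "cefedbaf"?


Input: "cefedbaf"
Checking substrings for palindromes:
  [1:4] "efe" (len 3) => palindrome
Longest palindromic substring: "efe" with length 3

3


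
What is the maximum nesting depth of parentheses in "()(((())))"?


Input: "()(((())))"
Tracking depth:
  Position 0 '(': depth becomes 1
  Position 1 ')': depth becomes 0
  Position 2 '(': depth becomes 1
  Position 3 '(': depth becomes 2
  Position 4 '(': depth becomes 3
  Position 5 '(': depth becomes 4
  Position 6 ')': depth becomes 3
  Position 7 ')': depth becomes 2
  Position 8 ')': depth becomes 1
  Position 9 ')': depth becomes 0
Maximum depth reached: 4

4


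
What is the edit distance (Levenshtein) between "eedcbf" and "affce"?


Computing edit distance: "eedcbf" -> "affce"
DP table:
           a    f    f    c    e
      0    1    2    3    4    5
  e   1    1    2    3    4    4
  e   2    2    2    3    4    4
  d   3    3    3    3    4    5
  c   4    4    4    4    3    4
  b   5    5    5    5    4    4
  f   6    6    5    5    5    5
Edit distance = dp[6][5] = 5

5


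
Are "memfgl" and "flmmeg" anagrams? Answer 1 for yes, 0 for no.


Strings: "memfgl", "flmmeg"
Sorted first:  efglmm
Sorted second: efglmm
Sorted forms match => anagrams

1


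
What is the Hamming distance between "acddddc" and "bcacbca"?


Comparing "acddddc" and "bcacbca" position by position:
  Position 0: 'a' vs 'b' => differ
  Position 1: 'c' vs 'c' => same
  Position 2: 'd' vs 'a' => differ
  Position 3: 'd' vs 'c' => differ
  Position 4: 'd' vs 'b' => differ
  Position 5: 'd' vs 'c' => differ
  Position 6: 'c' vs 'a' => differ
Total differences (Hamming distance): 6

6


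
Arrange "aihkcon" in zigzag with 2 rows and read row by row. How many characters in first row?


Zigzag "aihkcon" into 2 rows:
Placing characters:
  'a' => row 0
  'i' => row 1
  'h' => row 0
  'k' => row 1
  'c' => row 0
  'o' => row 1
  'n' => row 0
Rows:
  Row 0: "ahcn"
  Row 1: "iko"
First row length: 4

4


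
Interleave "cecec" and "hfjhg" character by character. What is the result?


Interleaving "cecec" and "hfjhg":
  Position 0: 'c' from first, 'h' from second => "ch"
  Position 1: 'e' from first, 'f' from second => "ef"
  Position 2: 'c' from first, 'j' from second => "cj"
  Position 3: 'e' from first, 'h' from second => "eh"
  Position 4: 'c' from first, 'g' from second => "cg"
Result: chefcjehcg

chefcjehcg


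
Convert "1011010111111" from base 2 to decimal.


Input: "1011010111111" in base 2
Positional expansion:
  Digit '1' (value 1) x 2^12 = 4096
  Digit '0' (value 0) x 2^11 = 0
  Digit '1' (value 1) x 2^10 = 1024
  Digit '1' (value 1) x 2^9 = 512
  Digit '0' (value 0) x 2^8 = 0
  Digit '1' (value 1) x 2^7 = 128
  Digit '0' (value 0) x 2^6 = 0
  Digit '1' (value 1) x 2^5 = 32
  Digit '1' (value 1) x 2^4 = 16
  Digit '1' (value 1) x 2^3 = 8
  Digit '1' (value 1) x 2^2 = 4
  Digit '1' (value 1) x 2^1 = 2
  Digit '1' (value 1) x 2^0 = 1
Sum = 5823

5823


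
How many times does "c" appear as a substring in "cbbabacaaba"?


Searching for "c" in "cbbabacaaba"
Scanning each position:
  Position 0: "c" => MATCH
  Position 1: "b" => no
  Position 2: "b" => no
  Position 3: "a" => no
  Position 4: "b" => no
  Position 5: "a" => no
  Position 6: "c" => MATCH
  Position 7: "a" => no
  Position 8: "a" => no
  Position 9: "b" => no
  Position 10: "a" => no
Total occurrences: 2

2


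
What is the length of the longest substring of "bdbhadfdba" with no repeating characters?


Input: "bdbhadfdba"
Sliding window (track last position of each char):
  Position 0 ('b'): window [0,0] length 1 -- new best
  Position 1 ('d'): window [0,1] length 2 -- new best
  Position 2 ('b'): repeat (last at 0), move window start to 1
  Position 2 ('b'): window [1,2] length 2
  Position 3 ('h'): window [1,3] length 3 -- new best
  Position 4 ('a'): window [1,4] length 4 -- new best
  Position 5 ('d'): repeat (last at 1), move window start to 2
  Position 5 ('d'): window [2,5] length 4
  Position 6 ('f'): window [2,6] length 5 -- new best
  Position 7 ('d'): repeat (last at 5), move window start to 6
  Position 7 ('d'): window [6,7] length 2
  Position 8 ('b'): window [6,8] length 3
  Position 9 ('a'): window [6,9] length 4
Longest substring with no repeats: "bhadf" with length 5

5


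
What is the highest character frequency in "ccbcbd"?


Input: ccbcbd
Character counts:
  'b': 2
  'c': 3
  'd': 1
Maximum frequency: 3

3


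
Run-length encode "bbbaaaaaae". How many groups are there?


Input: bbbaaaaaae
Scanning for consecutive runs:
  Group 1: 'b' x 3 (positions 0-2)
  Group 2: 'a' x 6 (positions 3-8)
  Group 3: 'e' x 1 (positions 9-9)
Total groups: 3

3


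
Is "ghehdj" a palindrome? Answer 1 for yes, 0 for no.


Input: ghehdj
Reversed: jdhehg
  Compare pos 0 ('g') with pos 5 ('j'): MISMATCH
  Compare pos 1 ('h') with pos 4 ('d'): MISMATCH
  Compare pos 2 ('e') with pos 3 ('h'): MISMATCH
Result: not a palindrome

0


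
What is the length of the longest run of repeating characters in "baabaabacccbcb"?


Input: "baabaabacccbcb"
Scanning for longest run:
  Position 1 ('a'): new char, reset run to 1
  Position 2 ('a'): continues run of 'a', length=2
  Position 3 ('b'): new char, reset run to 1
  Position 4 ('a'): new char, reset run to 1
  Position 5 ('a'): continues run of 'a', length=2
  Position 6 ('b'): new char, reset run to 1
  Position 7 ('a'): new char, reset run to 1
  Position 8 ('c'): new char, reset run to 1
  Position 9 ('c'): continues run of 'c', length=2
  Position 10 ('c'): continues run of 'c', length=3
  Position 11 ('b'): new char, reset run to 1
  Position 12 ('c'): new char, reset run to 1
  Position 13 ('b'): new char, reset run to 1
Longest run: 'c' with length 3

3


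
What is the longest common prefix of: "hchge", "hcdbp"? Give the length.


Words: hchge, hcdbp
  Position 0: all 'h' => match
  Position 1: all 'c' => match
  Position 2: ('h', 'd') => mismatch, stop
LCP = "hc" (length 2)

2


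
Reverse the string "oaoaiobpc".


Input: oaoaiobpc
Reading characters right to left:
  Position 8: 'c'
  Position 7: 'p'
  Position 6: 'b'
  Position 5: 'o'
  Position 4: 'i'
  Position 3: 'a'
  Position 2: 'o'
  Position 1: 'a'
  Position 0: 'o'
Reversed: cpboiaoao

cpboiaoao


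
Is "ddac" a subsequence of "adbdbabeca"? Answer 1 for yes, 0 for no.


Check if "ddac" is a subsequence of "adbdbabeca"
Greedy scan:
  Position 0 ('a'): no match needed
  Position 1 ('d'): matches sub[0] = 'd'
  Position 2 ('b'): no match needed
  Position 3 ('d'): matches sub[1] = 'd'
  Position 4 ('b'): no match needed
  Position 5 ('a'): matches sub[2] = 'a'
  Position 6 ('b'): no match needed
  Position 7 ('e'): no match needed
  Position 8 ('c'): matches sub[3] = 'c'
  Position 9 ('a'): no match needed
All 4 characters matched => is a subsequence

1


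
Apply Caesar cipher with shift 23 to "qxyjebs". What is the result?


Caesar cipher: shift "qxyjebs" by 23
  'q' (pos 16) + 23 = pos 13 = 'n'
  'x' (pos 23) + 23 = pos 20 = 'u'
  'y' (pos 24) + 23 = pos 21 = 'v'
  'j' (pos 9) + 23 = pos 6 = 'g'
  'e' (pos 4) + 23 = pos 1 = 'b'
  'b' (pos 1) + 23 = pos 24 = 'y'
  's' (pos 18) + 23 = pos 15 = 'p'
Result: nuvgbyp

nuvgbyp


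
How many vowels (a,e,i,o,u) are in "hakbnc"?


Input: hakbnc
Checking each character:
  'h' at position 0: consonant
  'a' at position 1: vowel (running total: 1)
  'k' at position 2: consonant
  'b' at position 3: consonant
  'n' at position 4: consonant
  'c' at position 5: consonant
Total vowels: 1

1


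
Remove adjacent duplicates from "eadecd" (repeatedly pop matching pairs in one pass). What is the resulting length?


Input: eadecd
Stack-based adjacent duplicate removal:
  Read 'e': push. Stack: e
  Read 'a': push. Stack: ea
  Read 'd': push. Stack: ead
  Read 'e': push. Stack: eade
  Read 'c': push. Stack: eadec
  Read 'd': push. Stack: eadecd
Final stack: "eadecd" (length 6)

6


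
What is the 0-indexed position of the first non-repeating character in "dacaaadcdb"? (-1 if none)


Input: dacaaadcdb
Character frequencies:
  'a': 4
  'b': 1
  'c': 2
  'd': 3
Scanning left to right for freq == 1:
  Position 0 ('d'): freq=3, skip
  Position 1 ('a'): freq=4, skip
  Position 2 ('c'): freq=2, skip
  Position 3 ('a'): freq=4, skip
  Position 4 ('a'): freq=4, skip
  Position 5 ('a'): freq=4, skip
  Position 6 ('d'): freq=3, skip
  Position 7 ('c'): freq=2, skip
  Position 8 ('d'): freq=3, skip
  Position 9 ('b'): unique! => answer = 9

9


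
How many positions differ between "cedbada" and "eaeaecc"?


Comparing "cedbada" and "eaeaecc" position by position:
  Position 0: 'c' vs 'e' => DIFFER
  Position 1: 'e' vs 'a' => DIFFER
  Position 2: 'd' vs 'e' => DIFFER
  Position 3: 'b' vs 'a' => DIFFER
  Position 4: 'a' vs 'e' => DIFFER
  Position 5: 'd' vs 'c' => DIFFER
  Position 6: 'a' vs 'c' => DIFFER
Positions that differ: 7

7


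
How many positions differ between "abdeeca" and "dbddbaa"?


Comparing "abdeeca" and "dbddbaa" position by position:
  Position 0: 'a' vs 'd' => DIFFER
  Position 1: 'b' vs 'b' => same
  Position 2: 'd' vs 'd' => same
  Position 3: 'e' vs 'd' => DIFFER
  Position 4: 'e' vs 'b' => DIFFER
  Position 5: 'c' vs 'a' => DIFFER
  Position 6: 'a' vs 'a' => same
Positions that differ: 4

4


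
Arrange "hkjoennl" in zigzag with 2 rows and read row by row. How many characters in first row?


Zigzag "hkjoennl" into 2 rows:
Placing characters:
  'h' => row 0
  'k' => row 1
  'j' => row 0
  'o' => row 1
  'e' => row 0
  'n' => row 1
  'n' => row 0
  'l' => row 1
Rows:
  Row 0: "hjen"
  Row 1: "konl"
First row length: 4

4


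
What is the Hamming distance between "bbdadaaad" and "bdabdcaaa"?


Comparing "bbdadaaad" and "bdabdcaaa" position by position:
  Position 0: 'b' vs 'b' => same
  Position 1: 'b' vs 'd' => differ
  Position 2: 'd' vs 'a' => differ
  Position 3: 'a' vs 'b' => differ
  Position 4: 'd' vs 'd' => same
  Position 5: 'a' vs 'c' => differ
  Position 6: 'a' vs 'a' => same
  Position 7: 'a' vs 'a' => same
  Position 8: 'd' vs 'a' => differ
Total differences (Hamming distance): 5

5


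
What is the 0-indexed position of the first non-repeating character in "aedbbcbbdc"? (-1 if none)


Input: aedbbcbbdc
Character frequencies:
  'a': 1
  'b': 4
  'c': 2
  'd': 2
  'e': 1
Scanning left to right for freq == 1:
  Position 0 ('a'): unique! => answer = 0

0


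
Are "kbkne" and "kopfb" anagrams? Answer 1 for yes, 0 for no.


Strings: "kbkne", "kopfb"
Sorted first:  bekkn
Sorted second: bfkop
Differ at position 1: 'e' vs 'f' => not anagrams

0


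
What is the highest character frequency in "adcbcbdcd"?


Input: adcbcbdcd
Character counts:
  'a': 1
  'b': 2
  'c': 3
  'd': 3
Maximum frequency: 3

3


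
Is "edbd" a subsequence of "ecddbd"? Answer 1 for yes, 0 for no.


Check if "edbd" is a subsequence of "ecddbd"
Greedy scan:
  Position 0 ('e'): matches sub[0] = 'e'
  Position 1 ('c'): no match needed
  Position 2 ('d'): matches sub[1] = 'd'
  Position 3 ('d'): no match needed
  Position 4 ('b'): matches sub[2] = 'b'
  Position 5 ('d'): matches sub[3] = 'd'
All 4 characters matched => is a subsequence

1


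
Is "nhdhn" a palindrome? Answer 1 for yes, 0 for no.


Input: nhdhn
Reversed: nhdhn
  Compare pos 0 ('n') with pos 4 ('n'): match
  Compare pos 1 ('h') with pos 3 ('h'): match
Result: palindrome

1


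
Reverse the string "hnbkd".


Input: hnbkd
Reading characters right to left:
  Position 4: 'd'
  Position 3: 'k'
  Position 2: 'b'
  Position 1: 'n'
  Position 0: 'h'
Reversed: dkbnh

dkbnh


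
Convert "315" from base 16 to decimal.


Input: "315" in base 16
Positional expansion:
  Digit '3' (value 3) x 16^2 = 768
  Digit '1' (value 1) x 16^1 = 16
  Digit '5' (value 5) x 16^0 = 5
Sum = 789

789


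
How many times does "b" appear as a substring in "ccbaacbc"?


Searching for "b" in "ccbaacbc"
Scanning each position:
  Position 0: "c" => no
  Position 1: "c" => no
  Position 2: "b" => MATCH
  Position 3: "a" => no
  Position 4: "a" => no
  Position 5: "c" => no
  Position 6: "b" => MATCH
  Position 7: "c" => no
Total occurrences: 2

2


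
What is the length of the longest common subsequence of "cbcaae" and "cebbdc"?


LCS of "cbcaae" and "cebbdc"
DP table:
           c    e    b    b    d    c
      0    0    0    0    0    0    0
  c   0    1    1    1    1    1    1
  b   0    1    1    2    2    2    2
  c   0    1    1    2    2    2    3
  a   0    1    1    2    2    2    3
  a   0    1    1    2    2    2    3
  e   0    1    2    2    2    2    3
LCS length = dp[6][6] = 3

3


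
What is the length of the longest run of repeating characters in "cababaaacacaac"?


Input: "cababaaacacaac"
Scanning for longest run:
  Position 1 ('a'): new char, reset run to 1
  Position 2 ('b'): new char, reset run to 1
  Position 3 ('a'): new char, reset run to 1
  Position 4 ('b'): new char, reset run to 1
  Position 5 ('a'): new char, reset run to 1
  Position 6 ('a'): continues run of 'a', length=2
  Position 7 ('a'): continues run of 'a', length=3
  Position 8 ('c'): new char, reset run to 1
  Position 9 ('a'): new char, reset run to 1
  Position 10 ('c'): new char, reset run to 1
  Position 11 ('a'): new char, reset run to 1
  Position 12 ('a'): continues run of 'a', length=2
  Position 13 ('c'): new char, reset run to 1
Longest run: 'a' with length 3

3


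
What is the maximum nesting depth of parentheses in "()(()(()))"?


Input: "()(()(()))"
Tracking depth:
  Position 0 '(': depth becomes 1
  Position 1 ')': depth becomes 0
  Position 2 '(': depth becomes 1
  Position 3 '(': depth becomes 2
  Position 4 ')': depth becomes 1
  Position 5 '(': depth becomes 2
  Position 6 '(': depth becomes 3
  Position 7 ')': depth becomes 2
  Position 8 ')': depth becomes 1
  Position 9 ')': depth becomes 0
Maximum depth reached: 3

3


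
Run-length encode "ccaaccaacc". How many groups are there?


Input: ccaaccaacc
Scanning for consecutive runs:
  Group 1: 'c' x 2 (positions 0-1)
  Group 2: 'a' x 2 (positions 2-3)
  Group 3: 'c' x 2 (positions 4-5)
  Group 4: 'a' x 2 (positions 6-7)
  Group 5: 'c' x 2 (positions 8-9)
Total groups: 5

5


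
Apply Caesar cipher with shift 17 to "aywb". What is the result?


Caesar cipher: shift "aywb" by 17
  'a' (pos 0) + 17 = pos 17 = 'r'
  'y' (pos 24) + 17 = pos 15 = 'p'
  'w' (pos 22) + 17 = pos 13 = 'n'
  'b' (pos 1) + 17 = pos 18 = 's'
Result: rpns

rpns


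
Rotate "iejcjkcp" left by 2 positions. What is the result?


Input: "iejcjkcp", rotate left by 2
First 2 characters: "ie"
Remaining characters: "jcjkcp"
Concatenate remaining + first: "jcjkcp" + "ie" = "jcjkcpie"

jcjkcpie


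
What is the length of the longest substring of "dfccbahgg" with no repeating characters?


Input: "dfccbahgg"
Sliding window (track last position of each char):
  Position 0 ('d'): window [0,0] length 1 -- new best
  Position 1 ('f'): window [0,1] length 2 -- new best
  Position 2 ('c'): window [0,2] length 3 -- new best
  Position 3 ('c'): repeat (last at 2), move window start to 3
  Position 3 ('c'): window [3,3] length 1
  Position 4 ('b'): window [3,4] length 2
  Position 5 ('a'): window [3,5] length 3
  Position 6 ('h'): window [3,6] length 4 -- new best
  Position 7 ('g'): window [3,7] length 5 -- new best
  Position 8 ('g'): repeat (last at 7), move window start to 8
  Position 8 ('g'): window [8,8] length 1
Longest substring with no repeats: "cbahg" with length 5

5


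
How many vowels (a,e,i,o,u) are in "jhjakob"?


Input: jhjakob
Checking each character:
  'j' at position 0: consonant
  'h' at position 1: consonant
  'j' at position 2: consonant
  'a' at position 3: vowel (running total: 1)
  'k' at position 4: consonant
  'o' at position 5: vowel (running total: 2)
  'b' at position 6: consonant
Total vowels: 2

2


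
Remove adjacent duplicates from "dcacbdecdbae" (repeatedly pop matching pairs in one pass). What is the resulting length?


Input: dcacbdecdbae
Stack-based adjacent duplicate removal:
  Read 'd': push. Stack: d
  Read 'c': push. Stack: dc
  Read 'a': push. Stack: dca
  Read 'c': push. Stack: dcac
  Read 'b': push. Stack: dcacb
  Read 'd': push. Stack: dcacbd
  Read 'e': push. Stack: dcacbde
  Read 'c': push. Stack: dcacbdec
  Read 'd': push. Stack: dcacbdecd
  Read 'b': push. Stack: dcacbdecdb
  Read 'a': push. Stack: dcacbdecdba
  Read 'e': push. Stack: dcacbdecdbae
Final stack: "dcacbdecdbae" (length 12)

12


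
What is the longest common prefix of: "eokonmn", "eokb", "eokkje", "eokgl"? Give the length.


Words: eokonmn, eokb, eokkje, eokgl
  Position 0: all 'e' => match
  Position 1: all 'o' => match
  Position 2: all 'k' => match
  Position 3: ('o', 'b', 'k', 'g') => mismatch, stop
LCP = "eok" (length 3)

3


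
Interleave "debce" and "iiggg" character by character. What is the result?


Interleaving "debce" and "iiggg":
  Position 0: 'd' from first, 'i' from second => "di"
  Position 1: 'e' from first, 'i' from second => "ei"
  Position 2: 'b' from first, 'g' from second => "bg"
  Position 3: 'c' from first, 'g' from second => "cg"
  Position 4: 'e' from first, 'g' from second => "eg"
Result: dieibgcgeg

dieibgcgeg


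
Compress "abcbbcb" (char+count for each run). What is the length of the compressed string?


Input: abcbbcb
Runs:
  'a' x 1 => "a1"
  'b' x 1 => "b1"
  'c' x 1 => "c1"
  'b' x 2 => "b2"
  'c' x 1 => "c1"
  'b' x 1 => "b1"
Compressed: "a1b1c1b2c1b1"
Compressed length: 12

12


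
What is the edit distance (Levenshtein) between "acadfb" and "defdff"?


Computing edit distance: "acadfb" -> "defdff"
DP table:
           d    e    f    d    f    f
      0    1    2    3    4    5    6
  a   1    1    2    3    4    5    6
  c   2    2    2    3    4    5    6
  a   3    3    3    3    4    5    6
  d   4    3    4    4    3    4    5
  f   5    4    4    4    4    3    4
  b   6    5    5    5    5    4    4
Edit distance = dp[6][6] = 4

4


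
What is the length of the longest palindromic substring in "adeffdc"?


Input: "adeffdc"
Checking substrings for palindromes:
  [3:5] "ff" (len 2) => palindrome
Longest palindromic substring: "ff" with length 2

2


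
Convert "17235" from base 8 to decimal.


Input: "17235" in base 8
Positional expansion:
  Digit '1' (value 1) x 8^4 = 4096
  Digit '7' (value 7) x 8^3 = 3584
  Digit '2' (value 2) x 8^2 = 128
  Digit '3' (value 3) x 8^1 = 24
  Digit '5' (value 5) x 8^0 = 5
Sum = 7837

7837


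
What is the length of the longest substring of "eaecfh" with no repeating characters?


Input: "eaecfh"
Sliding window (track last position of each char):
  Position 0 ('e'): window [0,0] length 1 -- new best
  Position 1 ('a'): window [0,1] length 2 -- new best
  Position 2 ('e'): repeat (last at 0), move window start to 1
  Position 2 ('e'): window [1,2] length 2
  Position 3 ('c'): window [1,3] length 3 -- new best
  Position 4 ('f'): window [1,4] length 4 -- new best
  Position 5 ('h'): window [1,5] length 5 -- new best
Longest substring with no repeats: "aecfh" with length 5

5


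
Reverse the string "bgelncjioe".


Input: bgelncjioe
Reading characters right to left:
  Position 9: 'e'
  Position 8: 'o'
  Position 7: 'i'
  Position 6: 'j'
  Position 5: 'c'
  Position 4: 'n'
  Position 3: 'l'
  Position 2: 'e'
  Position 1: 'g'
  Position 0: 'b'
Reversed: eoijcnlegb

eoijcnlegb


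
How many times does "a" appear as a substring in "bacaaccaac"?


Searching for "a" in "bacaaccaac"
Scanning each position:
  Position 0: "b" => no
  Position 1: "a" => MATCH
  Position 2: "c" => no
  Position 3: "a" => MATCH
  Position 4: "a" => MATCH
  Position 5: "c" => no
  Position 6: "c" => no
  Position 7: "a" => MATCH
  Position 8: "a" => MATCH
  Position 9: "c" => no
Total occurrences: 5

5


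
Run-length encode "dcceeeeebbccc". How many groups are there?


Input: dcceeeeebbccc
Scanning for consecutive runs:
  Group 1: 'd' x 1 (positions 0-0)
  Group 2: 'c' x 2 (positions 1-2)
  Group 3: 'e' x 5 (positions 3-7)
  Group 4: 'b' x 2 (positions 8-9)
  Group 5: 'c' x 3 (positions 10-12)
Total groups: 5

5


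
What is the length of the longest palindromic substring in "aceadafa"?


Input: "aceadafa"
Checking substrings for palindromes:
  [3:6] "ada" (len 3) => palindrome
  [5:8] "afa" (len 3) => palindrome
Longest palindromic substring: "ada" with length 3

3


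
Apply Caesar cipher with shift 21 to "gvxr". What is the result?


Caesar cipher: shift "gvxr" by 21
  'g' (pos 6) + 21 = pos 1 = 'b'
  'v' (pos 21) + 21 = pos 16 = 'q'
  'x' (pos 23) + 21 = pos 18 = 's'
  'r' (pos 17) + 21 = pos 12 = 'm'
Result: bqsm

bqsm


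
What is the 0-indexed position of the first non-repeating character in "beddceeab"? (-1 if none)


Input: beddceeab
Character frequencies:
  'a': 1
  'b': 2
  'c': 1
  'd': 2
  'e': 3
Scanning left to right for freq == 1:
  Position 0 ('b'): freq=2, skip
  Position 1 ('e'): freq=3, skip
  Position 2 ('d'): freq=2, skip
  Position 3 ('d'): freq=2, skip
  Position 4 ('c'): unique! => answer = 4

4


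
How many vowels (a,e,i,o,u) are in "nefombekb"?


Input: nefombekb
Checking each character:
  'n' at position 0: consonant
  'e' at position 1: vowel (running total: 1)
  'f' at position 2: consonant
  'o' at position 3: vowel (running total: 2)
  'm' at position 4: consonant
  'b' at position 5: consonant
  'e' at position 6: vowel (running total: 3)
  'k' at position 7: consonant
  'b' at position 8: consonant
Total vowels: 3

3


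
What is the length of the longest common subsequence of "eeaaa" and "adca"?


LCS of "eeaaa" and "adca"
DP table:
           a    d    c    a
      0    0    0    0    0
  e   0    0    0    0    0
  e   0    0    0    0    0
  a   0    1    1    1    1
  a   0    1    1    1    2
  a   0    1    1    1    2
LCS length = dp[5][4] = 2

2


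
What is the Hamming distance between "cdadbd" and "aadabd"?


Comparing "cdadbd" and "aadabd" position by position:
  Position 0: 'c' vs 'a' => differ
  Position 1: 'd' vs 'a' => differ
  Position 2: 'a' vs 'd' => differ
  Position 3: 'd' vs 'a' => differ
  Position 4: 'b' vs 'b' => same
  Position 5: 'd' vs 'd' => same
Total differences (Hamming distance): 4

4


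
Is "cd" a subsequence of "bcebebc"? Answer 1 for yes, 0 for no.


Check if "cd" is a subsequence of "bcebebc"
Greedy scan:
  Position 0 ('b'): no match needed
  Position 1 ('c'): matches sub[0] = 'c'
  Position 2 ('e'): no match needed
  Position 3 ('b'): no match needed
  Position 4 ('e'): no match needed
  Position 5 ('b'): no match needed
  Position 6 ('c'): no match needed
Only matched 1/2 characters => not a subsequence

0


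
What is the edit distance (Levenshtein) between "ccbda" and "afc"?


Computing edit distance: "ccbda" -> "afc"
DP table:
           a    f    c
      0    1    2    3
  c   1    1    2    2
  c   2    2    2    2
  b   3    3    3    3
  d   4    4    4    4
  a   5    4    5    5
Edit distance = dp[5][3] = 5

5


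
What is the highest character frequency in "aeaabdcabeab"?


Input: aeaabdcabeab
Character counts:
  'a': 5
  'b': 3
  'c': 1
  'd': 1
  'e': 2
Maximum frequency: 5

5


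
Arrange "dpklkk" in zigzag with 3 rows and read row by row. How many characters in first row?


Zigzag "dpklkk" into 3 rows:
Placing characters:
  'd' => row 0
  'p' => row 1
  'k' => row 2
  'l' => row 1
  'k' => row 0
  'k' => row 1
Rows:
  Row 0: "dk"
  Row 1: "plk"
  Row 2: "k"
First row length: 2

2


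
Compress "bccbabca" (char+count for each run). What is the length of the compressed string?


Input: bccbabca
Runs:
  'b' x 1 => "b1"
  'c' x 2 => "c2"
  'b' x 1 => "b1"
  'a' x 1 => "a1"
  'b' x 1 => "b1"
  'c' x 1 => "c1"
  'a' x 1 => "a1"
Compressed: "b1c2b1a1b1c1a1"
Compressed length: 14

14


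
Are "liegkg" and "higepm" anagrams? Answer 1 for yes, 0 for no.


Strings: "liegkg", "higepm"
Sorted first:  eggikl
Sorted second: eghimp
Differ at position 2: 'g' vs 'h' => not anagrams

0


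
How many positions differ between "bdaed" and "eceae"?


Comparing "bdaed" and "eceae" position by position:
  Position 0: 'b' vs 'e' => DIFFER
  Position 1: 'd' vs 'c' => DIFFER
  Position 2: 'a' vs 'e' => DIFFER
  Position 3: 'e' vs 'a' => DIFFER
  Position 4: 'd' vs 'e' => DIFFER
Positions that differ: 5

5


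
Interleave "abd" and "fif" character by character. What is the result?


Interleaving "abd" and "fif":
  Position 0: 'a' from first, 'f' from second => "af"
  Position 1: 'b' from first, 'i' from second => "bi"
  Position 2: 'd' from first, 'f' from second => "df"
Result: afbidf

afbidf


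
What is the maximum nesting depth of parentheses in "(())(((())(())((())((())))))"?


Input: "(())(((())(())((())((())))))"
Tracking depth:
  Position 0 '(': depth becomes 1
  Position 1 '(': depth becomes 2
  Position 2 ')': depth becomes 1
  Position 3 ')': depth becomes 0
  Position 4 '(': depth becomes 1
  Position 5 '(': depth becomes 2
  Position 6 '(': depth becomes 3
  Position 7 '(': depth becomes 4
  Position 8 ')': depth becomes 3
  Position 9 ')': depth becomes 2
  Position 10 '(': depth becomes 3
  Position 11 '(': depth becomes 4
  Position 12 ')': depth becomes 3
  Position 13 ')': depth becomes 2
  Position 14 '(': depth becomes 3
  Position 15 '(': depth becomes 4
  Position 16 '(': depth becomes 5
  Position 17 ')': depth becomes 4
  Position 18 ')': depth becomes 3
  Position 19 '(': depth becomes 4
  Position 20 '(': depth becomes 5
  Position 21 '(': depth becomes 6
  Position 22 ')': depth becomes 5
  Position 23 ')': depth becomes 4
  Position 24 ')': depth becomes 3
  Position 25 ')': depth becomes 2
  Position 26 ')': depth becomes 1
  Position 27 ')': depth becomes 0
Maximum depth reached: 6

6


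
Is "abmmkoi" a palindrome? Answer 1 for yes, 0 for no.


Input: abmmkoi
Reversed: iokmmba
  Compare pos 0 ('a') with pos 6 ('i'): MISMATCH
  Compare pos 1 ('b') with pos 5 ('o'): MISMATCH
  Compare pos 2 ('m') with pos 4 ('k'): MISMATCH
Result: not a palindrome

0


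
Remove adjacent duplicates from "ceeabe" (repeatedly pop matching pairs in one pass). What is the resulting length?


Input: ceeabe
Stack-based adjacent duplicate removal:
  Read 'c': push. Stack: c
  Read 'e': push. Stack: ce
  Read 'e': matches stack top 'e' => pop. Stack: c
  Read 'a': push. Stack: ca
  Read 'b': push. Stack: cab
  Read 'e': push. Stack: cabe
Final stack: "cabe" (length 4)

4


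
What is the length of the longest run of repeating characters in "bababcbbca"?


Input: "bababcbbca"
Scanning for longest run:
  Position 1 ('a'): new char, reset run to 1
  Position 2 ('b'): new char, reset run to 1
  Position 3 ('a'): new char, reset run to 1
  Position 4 ('b'): new char, reset run to 1
  Position 5 ('c'): new char, reset run to 1
  Position 6 ('b'): new char, reset run to 1
  Position 7 ('b'): continues run of 'b', length=2
  Position 8 ('c'): new char, reset run to 1
  Position 9 ('a'): new char, reset run to 1
Longest run: 'b' with length 2

2


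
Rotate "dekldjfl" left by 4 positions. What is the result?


Input: "dekldjfl", rotate left by 4
First 4 characters: "dekl"
Remaining characters: "djfl"
Concatenate remaining + first: "djfl" + "dekl" = "djfldekl"

djfldekl


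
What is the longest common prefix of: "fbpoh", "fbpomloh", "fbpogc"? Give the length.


Words: fbpoh, fbpomloh, fbpogc
  Position 0: all 'f' => match
  Position 1: all 'b' => match
  Position 2: all 'p' => match
  Position 3: all 'o' => match
  Position 4: ('h', 'm', 'g') => mismatch, stop
LCP = "fbpo" (length 4)

4


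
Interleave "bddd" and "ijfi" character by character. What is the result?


Interleaving "bddd" and "ijfi":
  Position 0: 'b' from first, 'i' from second => "bi"
  Position 1: 'd' from first, 'j' from second => "dj"
  Position 2: 'd' from first, 'f' from second => "df"
  Position 3: 'd' from first, 'i' from second => "di"
Result: bidjdfdi

bidjdfdi


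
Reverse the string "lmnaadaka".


Input: lmnaadaka
Reading characters right to left:
  Position 8: 'a'
  Position 7: 'k'
  Position 6: 'a'
  Position 5: 'd'
  Position 4: 'a'
  Position 3: 'a'
  Position 2: 'n'
  Position 1: 'm'
  Position 0: 'l'
Reversed: akadaanml

akadaanml


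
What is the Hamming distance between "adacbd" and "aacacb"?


Comparing "adacbd" and "aacacb" position by position:
  Position 0: 'a' vs 'a' => same
  Position 1: 'd' vs 'a' => differ
  Position 2: 'a' vs 'c' => differ
  Position 3: 'c' vs 'a' => differ
  Position 4: 'b' vs 'c' => differ
  Position 5: 'd' vs 'b' => differ
Total differences (Hamming distance): 5

5


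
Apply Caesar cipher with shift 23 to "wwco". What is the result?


Caesar cipher: shift "wwco" by 23
  'w' (pos 22) + 23 = pos 19 = 't'
  'w' (pos 22) + 23 = pos 19 = 't'
  'c' (pos 2) + 23 = pos 25 = 'z'
  'o' (pos 14) + 23 = pos 11 = 'l'
Result: ttzl

ttzl


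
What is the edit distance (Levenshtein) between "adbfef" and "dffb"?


Computing edit distance: "adbfef" -> "dffb"
DP table:
           d    f    f    b
      0    1    2    3    4
  a   1    1    2    3    4
  d   2    1    2    3    4
  b   3    2    2    3    3
  f   4    3    2    2    3
  e   5    4    3    3    3
  f   6    5    4    3    4
Edit distance = dp[6][4] = 4

4


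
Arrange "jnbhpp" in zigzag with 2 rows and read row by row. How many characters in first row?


Zigzag "jnbhpp" into 2 rows:
Placing characters:
  'j' => row 0
  'n' => row 1
  'b' => row 0
  'h' => row 1
  'p' => row 0
  'p' => row 1
Rows:
  Row 0: "jbp"
  Row 1: "nhp"
First row length: 3

3


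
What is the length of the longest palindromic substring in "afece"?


Input: "afece"
Checking substrings for palindromes:
  [2:5] "ece" (len 3) => palindrome
Longest palindromic substring: "ece" with length 3

3


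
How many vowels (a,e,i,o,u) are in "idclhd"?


Input: idclhd
Checking each character:
  'i' at position 0: vowel (running total: 1)
  'd' at position 1: consonant
  'c' at position 2: consonant
  'l' at position 3: consonant
  'h' at position 4: consonant
  'd' at position 5: consonant
Total vowels: 1

1


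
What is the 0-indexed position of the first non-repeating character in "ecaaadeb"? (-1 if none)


Input: ecaaadeb
Character frequencies:
  'a': 3
  'b': 1
  'c': 1
  'd': 1
  'e': 2
Scanning left to right for freq == 1:
  Position 0 ('e'): freq=2, skip
  Position 1 ('c'): unique! => answer = 1

1


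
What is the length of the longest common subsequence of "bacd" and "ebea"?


LCS of "bacd" and "ebea"
DP table:
           e    b    e    a
      0    0    0    0    0
  b   0    0    1    1    1
  a   0    0    1    1    2
  c   0    0    1    1    2
  d   0    0    1    1    2
LCS length = dp[4][4] = 2

2


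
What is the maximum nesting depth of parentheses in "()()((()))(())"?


Input: "()()((()))(())"
Tracking depth:
  Position 0 '(': depth becomes 1
  Position 1 ')': depth becomes 0
  Position 2 '(': depth becomes 1
  Position 3 ')': depth becomes 0
  Position 4 '(': depth becomes 1
  Position 5 '(': depth becomes 2
  Position 6 '(': depth becomes 3
  Position 7 ')': depth becomes 2
  Position 8 ')': depth becomes 1
  Position 9 ')': depth becomes 0
  Position 10 '(': depth becomes 1
  Position 11 '(': depth becomes 2
  Position 12 ')': depth becomes 1
  Position 13 ')': depth becomes 0
Maximum depth reached: 3

3


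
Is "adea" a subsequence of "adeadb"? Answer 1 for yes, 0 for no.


Check if "adea" is a subsequence of "adeadb"
Greedy scan:
  Position 0 ('a'): matches sub[0] = 'a'
  Position 1 ('d'): matches sub[1] = 'd'
  Position 2 ('e'): matches sub[2] = 'e'
  Position 3 ('a'): matches sub[3] = 'a'
  Position 4 ('d'): no match needed
  Position 5 ('b'): no match needed
All 4 characters matched => is a subsequence

1
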